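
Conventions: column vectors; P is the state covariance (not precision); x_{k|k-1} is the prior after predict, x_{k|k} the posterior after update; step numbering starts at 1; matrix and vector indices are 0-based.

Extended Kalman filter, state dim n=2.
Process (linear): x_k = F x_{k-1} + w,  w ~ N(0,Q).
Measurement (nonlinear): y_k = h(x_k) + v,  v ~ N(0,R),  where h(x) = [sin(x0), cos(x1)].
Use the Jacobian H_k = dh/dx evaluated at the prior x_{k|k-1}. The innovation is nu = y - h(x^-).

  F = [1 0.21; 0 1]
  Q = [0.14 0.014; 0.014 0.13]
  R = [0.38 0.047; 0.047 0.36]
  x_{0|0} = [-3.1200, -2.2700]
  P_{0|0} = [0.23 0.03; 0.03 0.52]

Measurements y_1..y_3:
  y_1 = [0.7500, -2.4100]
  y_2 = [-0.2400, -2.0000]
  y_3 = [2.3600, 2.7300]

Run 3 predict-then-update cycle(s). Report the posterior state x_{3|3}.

step 1: x^-=[-3.5967, -2.2700]  P^-=[0.4055 0.1532; 0.1532 0.6500]  H_jac=[-0.8982 0.0000; 0.0000 0.7654]  S=[0.7072 -0.0583; -0.0583 0.7407]  K=[-0.5053 0.1185; -0.1401 0.6606]  nu=[0.3104, -1.7664]  x^+=[-3.9629, -3.4803]  P^+=[0.2076 0.0247; 0.0247 0.3021]
step 2: x^-=[-4.6938, -3.4803]  P^-=[0.3713 0.1022; 0.1022 0.4321]  H_jac=[-0.0186 0.0000; 0.0000 -0.3323]  S=[0.3801 0.0476; 0.0476 0.4077]  K=[-0.0079 -0.0823; 0.0397 -0.3568]  nu=[-1.2398, -1.0568]  x^+=[-4.5970, -3.1525]  P^+=[0.3684 0.0903; 0.0903 0.3810]
step 3: x^-=[-5.2590, -3.1525]  P^-=[0.5632 0.1843; 0.1843 0.5110]  H_jac=[0.5198 0.0000; 0.0000 -0.0109]  S=[0.5322 0.0460; 0.0460 0.3601]  K=[0.5567 -0.0766; 0.1834 -0.0388]  nu=[1.5057, 3.7299]  x^+=[-4.7066, -3.0212]  P^+=[0.4000 0.1306; 0.1306 0.4932]

x_post = [-4.7066, -3.0212]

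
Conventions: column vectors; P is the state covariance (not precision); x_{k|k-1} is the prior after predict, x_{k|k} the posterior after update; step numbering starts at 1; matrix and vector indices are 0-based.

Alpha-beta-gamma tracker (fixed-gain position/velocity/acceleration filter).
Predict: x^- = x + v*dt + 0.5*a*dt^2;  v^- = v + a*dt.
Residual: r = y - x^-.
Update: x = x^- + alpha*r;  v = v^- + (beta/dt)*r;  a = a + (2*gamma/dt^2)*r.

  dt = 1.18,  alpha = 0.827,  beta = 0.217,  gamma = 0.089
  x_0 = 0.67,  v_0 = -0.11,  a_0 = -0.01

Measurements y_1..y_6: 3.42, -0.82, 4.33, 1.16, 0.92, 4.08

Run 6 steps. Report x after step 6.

x_post = 3.5645

step 1: x_pred=0.5332  r=2.8868  x^+=2.9206  v^+=0.4091  a^+=0.3590
step 2: x_pred=3.6533  r=-4.4733  x^+=-0.0461  v^+=0.0101  a^+=-0.2128
step 3: x_pred=-0.1824  r=4.5124  x^+=3.5494  v^+=0.5888  a^+=0.3640
step 4: x_pred=4.4976  r=-3.3376  x^+=1.7374  v^+=0.4046  a^+=-0.0626
step 5: x_pred=2.1712  r=-1.2512  x^+=1.1365  v^+=0.1006  a^+=-0.2226
step 6: x_pred=1.1002  r=2.9798  x^+=3.5645  v^+=0.3859  a^+=0.1583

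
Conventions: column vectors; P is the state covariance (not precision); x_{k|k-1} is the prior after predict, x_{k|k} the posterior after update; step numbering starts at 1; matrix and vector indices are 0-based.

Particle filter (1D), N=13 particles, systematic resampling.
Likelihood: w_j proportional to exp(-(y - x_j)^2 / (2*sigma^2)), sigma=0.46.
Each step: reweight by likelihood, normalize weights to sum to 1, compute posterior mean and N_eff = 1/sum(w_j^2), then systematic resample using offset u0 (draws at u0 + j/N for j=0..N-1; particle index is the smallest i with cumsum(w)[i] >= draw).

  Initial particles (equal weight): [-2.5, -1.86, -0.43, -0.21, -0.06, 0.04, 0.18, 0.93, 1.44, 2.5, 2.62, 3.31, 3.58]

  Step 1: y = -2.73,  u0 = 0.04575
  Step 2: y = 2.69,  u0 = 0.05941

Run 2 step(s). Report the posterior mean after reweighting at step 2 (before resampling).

step 1: w=[0.8407, 0.1593, 0.0000, 0.0000, 0.0000, 0.0000, 0.0000, 0.0000, 0.0000, 0.0000, 0.0000, 0.0000, 0.0000]  mean=-2.3980  Neff=1.3658  idx=[0, 0, 0, 0, 0, 0, 0, 0, 0, 0, 0, 1, 1]
step 2: w=[0.0000, 0.0000, 0.0000, 0.0000, 0.0000, 0.0000, 0.0000, 0.0000, 0.0000, 0.0000, 0.0000, 0.5000, 0.5000]  mean=-1.8600  Neff=2.0000  idx=[11, 11, 11, 11, 11, 11, 12, 12, 12, 12, 12, 12, 12]

post_mean = -1.8600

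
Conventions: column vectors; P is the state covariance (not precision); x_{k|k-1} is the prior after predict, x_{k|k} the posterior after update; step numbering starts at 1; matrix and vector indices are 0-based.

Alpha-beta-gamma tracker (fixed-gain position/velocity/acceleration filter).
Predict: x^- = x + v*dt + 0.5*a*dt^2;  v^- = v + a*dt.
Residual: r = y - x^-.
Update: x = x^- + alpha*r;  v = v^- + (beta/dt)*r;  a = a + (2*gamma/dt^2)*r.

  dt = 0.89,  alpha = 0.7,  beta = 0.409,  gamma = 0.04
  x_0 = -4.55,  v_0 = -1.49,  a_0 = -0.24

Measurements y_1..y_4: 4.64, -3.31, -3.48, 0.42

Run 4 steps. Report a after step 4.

step 1: x_pred=-5.9712  r=10.6112  x^+=1.4567  v^+=3.1728  a^+=0.8317
step 2: x_pred=4.6098  r=-7.9198  x^+=-0.9341  v^+=0.2734  a^+=0.0318
step 3: x_pred=-0.6781  r=-2.8019  x^+=-2.6394  v^+=-0.9859  a^+=-0.2512
step 4: x_pred=-3.6163  r=4.0363  x^+=-0.7909  v^+=0.6455  a^+=0.1565

a_post = 0.1565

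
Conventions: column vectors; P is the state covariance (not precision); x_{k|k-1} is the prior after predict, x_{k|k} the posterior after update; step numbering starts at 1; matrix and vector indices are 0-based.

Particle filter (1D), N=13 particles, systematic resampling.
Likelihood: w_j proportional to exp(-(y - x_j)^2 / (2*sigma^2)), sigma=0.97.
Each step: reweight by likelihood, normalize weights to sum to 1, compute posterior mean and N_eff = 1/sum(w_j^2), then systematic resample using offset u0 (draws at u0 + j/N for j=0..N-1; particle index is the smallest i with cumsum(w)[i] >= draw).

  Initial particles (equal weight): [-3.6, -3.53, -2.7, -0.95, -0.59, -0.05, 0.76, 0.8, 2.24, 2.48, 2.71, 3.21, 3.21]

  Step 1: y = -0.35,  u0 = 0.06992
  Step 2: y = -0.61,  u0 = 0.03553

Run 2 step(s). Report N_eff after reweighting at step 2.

N_eff = 10.9179

step 1: w=[0.0009, 0.0012, 0.0137, 0.2130, 0.2502, 0.2459, 0.1340, 0.1277, 0.0073, 0.0037, 0.0018, 0.0003, 0.0003]  mean=-0.1706  Neff=4.9273  idx=[3, 3, 3, 4, 4, 4, 5, 5, 5, 6, 6, 7, 8]
step 2: w=[0.0994, 0.0994, 0.0994, 0.1057, 0.1057, 0.1057, 0.0895, 0.0895, 0.0895, 0.0390, 0.0390, 0.0368, 0.0014]  mean=-0.3920  Neff=10.9179  idx=[0, 1, 1, 2, 3, 4, 4, 5, 6, 7, 8, 8, 10]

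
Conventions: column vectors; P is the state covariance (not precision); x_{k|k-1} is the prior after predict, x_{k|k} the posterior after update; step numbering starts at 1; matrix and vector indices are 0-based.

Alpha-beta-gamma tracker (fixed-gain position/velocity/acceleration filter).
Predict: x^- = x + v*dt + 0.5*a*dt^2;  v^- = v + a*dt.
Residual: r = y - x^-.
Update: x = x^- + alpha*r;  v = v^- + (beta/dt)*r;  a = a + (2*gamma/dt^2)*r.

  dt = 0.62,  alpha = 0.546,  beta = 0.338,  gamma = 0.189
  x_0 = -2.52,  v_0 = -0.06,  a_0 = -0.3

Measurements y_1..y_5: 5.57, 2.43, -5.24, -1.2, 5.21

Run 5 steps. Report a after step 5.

step 1: x_pred=-2.6149  r=8.1849  x^+=1.8541  v^+=4.2161  a^+=7.7486
step 2: x_pred=5.9573  r=-3.5273  x^+=4.0314  v^+=7.0972  a^+=4.2800
step 3: x_pred=9.2543  r=-14.4943  x^+=1.3404  v^+=1.8491  a^+=-9.9730
step 4: x_pred=0.5701  r=-1.7701  x^+=-0.3964  v^+=-5.2991  a^+=-11.7136
step 5: x_pred=-5.9332  r=11.1432  x^+=0.1510  v^+=-6.4867  a^+=-0.7559

a_post = -0.7559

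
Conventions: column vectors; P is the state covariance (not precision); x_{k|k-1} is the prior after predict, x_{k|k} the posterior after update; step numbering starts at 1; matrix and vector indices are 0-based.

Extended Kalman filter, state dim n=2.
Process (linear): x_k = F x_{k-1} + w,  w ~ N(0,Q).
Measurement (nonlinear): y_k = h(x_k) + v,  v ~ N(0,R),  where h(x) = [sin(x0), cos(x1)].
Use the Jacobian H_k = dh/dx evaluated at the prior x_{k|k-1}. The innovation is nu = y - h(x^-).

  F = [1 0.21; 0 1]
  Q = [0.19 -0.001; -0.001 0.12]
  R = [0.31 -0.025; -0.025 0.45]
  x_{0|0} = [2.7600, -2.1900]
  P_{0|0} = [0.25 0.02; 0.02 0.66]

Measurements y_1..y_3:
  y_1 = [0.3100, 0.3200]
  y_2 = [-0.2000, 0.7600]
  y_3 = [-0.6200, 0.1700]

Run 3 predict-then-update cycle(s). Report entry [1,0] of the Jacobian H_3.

H_jac[1,0] = 0.0000

step 1: x^-=[2.3001, -2.1900]  P^-=[0.4775 0.1576; 0.1576 0.7800]  H_jac=[-0.6664 0.0000; 0.0000 0.8143]  S=[0.5220 -0.1105; -0.1105 0.9673]  K=[-0.5958 0.0646; -0.0637 0.6494]  nu=[-0.4356, 0.9004]  x^+=[2.6178, -1.5775]  P^+=[0.2796 0.0540; 0.0540 0.3608]
step 2: x^-=[2.2866, -1.5775]  P^-=[0.5082 0.1288; 0.1288 0.4808]  H_jac=[-0.6562 0.0000; 0.0000 1.0000]  S=[0.5288 -0.1095; -0.1095 0.9308]  K=[-0.6170 0.0658; -0.0541 0.5102]  nu=[-0.9546, 0.7667]  x^+=[2.9260, -1.1347]  P^+=[0.2940 0.0450; 0.0450 0.2309]
step 3: x^-=[2.6877, -1.1347]  P^-=[0.5131 0.0925; 0.0925 0.3509]  H_jac=[-0.8987 0.0000; 0.0000 0.9064]  S=[0.7244 -0.1004; -0.1004 0.7383]  K=[-0.6327 0.0276; -0.0561 0.4232]  nu=[-1.0585, -0.2524]  x^+=[3.3504, -1.1821]  P^+=[0.2190 0.0311; 0.0311 0.2117]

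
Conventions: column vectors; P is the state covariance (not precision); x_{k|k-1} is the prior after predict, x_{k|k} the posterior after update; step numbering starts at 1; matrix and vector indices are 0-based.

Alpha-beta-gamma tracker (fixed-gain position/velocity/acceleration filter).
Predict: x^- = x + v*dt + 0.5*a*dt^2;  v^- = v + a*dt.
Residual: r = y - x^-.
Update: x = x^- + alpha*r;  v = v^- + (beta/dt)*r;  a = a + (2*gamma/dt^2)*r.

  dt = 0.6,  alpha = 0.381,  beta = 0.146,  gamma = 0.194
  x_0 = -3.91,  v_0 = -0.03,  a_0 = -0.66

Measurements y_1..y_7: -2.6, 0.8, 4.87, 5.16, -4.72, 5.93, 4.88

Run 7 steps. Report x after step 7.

x_post = 6.6558

step 1: x_pred=-4.0468  r=1.4468  x^+=-3.4956  v^+=-0.0739  a^+=0.8993
step 2: x_pred=-3.3781  r=4.1781  x^+=-1.7862  v^+=1.4823  a^+=5.4023
step 3: x_pred=0.0756  r=4.7944  x^+=1.9023  v^+=5.8904  a^+=10.5697
step 4: x_pred=7.3390  r=-2.1790  x^+=6.5088  v^+=11.7019  a^+=8.2212
step 5: x_pred=15.0098  r=-19.7298  x^+=7.4927  v^+=11.8337  a^+=-13.0432
step 6: x_pred=12.2452  r=-6.3152  x^+=9.8391  v^+=2.4711  a^+=-19.8495
step 7: x_pred=7.7489  r=-2.8689  x^+=6.6558  v^+=-10.1367  a^+=-22.9415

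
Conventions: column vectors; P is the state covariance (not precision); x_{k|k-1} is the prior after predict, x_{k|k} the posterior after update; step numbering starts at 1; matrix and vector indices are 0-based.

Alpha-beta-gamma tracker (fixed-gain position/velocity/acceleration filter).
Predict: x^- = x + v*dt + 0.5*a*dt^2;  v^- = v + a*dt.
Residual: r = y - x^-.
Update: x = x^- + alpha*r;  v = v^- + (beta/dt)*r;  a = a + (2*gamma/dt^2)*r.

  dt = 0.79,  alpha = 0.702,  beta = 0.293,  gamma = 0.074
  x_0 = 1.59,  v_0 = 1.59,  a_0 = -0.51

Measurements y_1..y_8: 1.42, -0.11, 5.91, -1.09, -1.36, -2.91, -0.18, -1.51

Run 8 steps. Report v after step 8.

v_post = -1.0494

step 1: x_pred=2.6870  r=-1.2670  x^+=1.7976  v^+=0.7172  a^+=-0.8104
step 2: x_pred=2.1112  r=-2.2212  x^+=0.5519  v^+=-0.7469  a^+=-1.3372
step 3: x_pred=-0.4554  r=6.3654  x^+=4.0131  v^+=0.5576  a^+=0.1723
step 4: x_pred=4.5074  r=-5.5974  x^+=0.5780  v^+=-1.3823  a^+=-1.1551
step 5: x_pred=-0.8744  r=-0.4856  x^+=-1.2153  v^+=-2.4749  a^+=-1.2702
step 6: x_pred=-3.5668  r=0.6568  x^+=-3.1057  v^+=-3.2347  a^+=-1.1145
step 7: x_pred=-6.0090  r=5.8290  x^+=-1.9170  v^+=-1.9533  a^+=0.2678
step 8: x_pred=-3.3765  r=1.8665  x^+=-2.0662  v^+=-1.0494  a^+=0.7105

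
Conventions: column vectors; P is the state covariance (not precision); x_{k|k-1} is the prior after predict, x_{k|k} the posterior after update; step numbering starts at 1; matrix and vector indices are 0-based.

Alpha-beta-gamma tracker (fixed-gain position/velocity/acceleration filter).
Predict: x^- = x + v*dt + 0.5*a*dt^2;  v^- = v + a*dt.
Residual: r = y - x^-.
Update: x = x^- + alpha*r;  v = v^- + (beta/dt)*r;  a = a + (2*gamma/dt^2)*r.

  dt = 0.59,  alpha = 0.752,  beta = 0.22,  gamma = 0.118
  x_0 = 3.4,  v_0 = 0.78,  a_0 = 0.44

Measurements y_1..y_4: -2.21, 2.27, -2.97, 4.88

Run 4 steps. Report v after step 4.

step 1: x_pred=3.9368  r=-6.1468  x^+=-0.6856  v^+=-1.2524  a^+=-3.7273
step 2: x_pred=-2.0733  r=4.3433  x^+=1.1929  v^+=-1.8320  a^+=-0.7827
step 3: x_pred=-0.0242  r=-2.9458  x^+=-2.2395  v^+=-3.3922  a^+=-2.7798
step 4: x_pred=-4.7247  r=9.6047  x^+=2.4980  v^+=-1.4509  a^+=3.7318

v_post = -1.4509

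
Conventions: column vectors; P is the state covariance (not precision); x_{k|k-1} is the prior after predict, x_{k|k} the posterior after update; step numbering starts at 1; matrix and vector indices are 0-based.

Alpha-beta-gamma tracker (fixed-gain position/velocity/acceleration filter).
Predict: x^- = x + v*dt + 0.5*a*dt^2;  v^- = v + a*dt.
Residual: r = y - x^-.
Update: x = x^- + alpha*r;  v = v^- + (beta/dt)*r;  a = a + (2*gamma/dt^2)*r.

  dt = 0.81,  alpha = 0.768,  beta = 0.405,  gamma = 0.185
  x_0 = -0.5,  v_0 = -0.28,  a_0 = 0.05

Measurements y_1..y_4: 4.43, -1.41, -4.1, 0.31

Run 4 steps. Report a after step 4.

step 1: x_pred=-0.7104  r=5.1404  x^+=3.2374  v^+=2.3307  a^+=2.9489
step 2: x_pred=6.0927  r=-7.5027  x^+=0.3306  v^+=0.9679  a^+=-1.2822
step 3: x_pred=0.6940  r=-4.7940  x^+=-2.9878  v^+=-2.4676  a^+=-3.9857
step 4: x_pred=-6.2941  r=6.6041  x^+=-1.2221  v^+=-2.3940  a^+=-0.2614

a_post = -0.2614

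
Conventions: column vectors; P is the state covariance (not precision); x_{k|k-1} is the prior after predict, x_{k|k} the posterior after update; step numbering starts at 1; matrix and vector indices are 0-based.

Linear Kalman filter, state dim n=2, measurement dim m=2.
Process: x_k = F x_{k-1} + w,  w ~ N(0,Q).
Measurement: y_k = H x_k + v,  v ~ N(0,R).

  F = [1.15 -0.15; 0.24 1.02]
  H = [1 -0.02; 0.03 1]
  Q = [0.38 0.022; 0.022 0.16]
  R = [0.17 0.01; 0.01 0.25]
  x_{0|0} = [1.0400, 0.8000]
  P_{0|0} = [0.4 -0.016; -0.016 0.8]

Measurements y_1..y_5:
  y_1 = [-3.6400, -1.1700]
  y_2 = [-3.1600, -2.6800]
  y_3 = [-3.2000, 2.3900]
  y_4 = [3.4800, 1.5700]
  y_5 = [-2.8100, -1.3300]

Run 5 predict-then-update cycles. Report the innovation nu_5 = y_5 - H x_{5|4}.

step 1: x^-=[1.0760, 1.0656]  P^-=[0.9325 -0.0082; -0.0082 1.0075]  S=[1.1033 0.0096; 0.0096 1.2579]  K=[0.8453 0.0093; -0.0327 0.8010]  nu=[-4.6947, -2.2679]  x^+=[-2.9135, -0.5976]  P^+=[0.1439 0.0064; 0.0064 0.1997]
step 2: x^-=[-3.2609, -1.3088]  P^-=[0.5726 0.0385; 0.0385 0.3793]  S=[0.7412 0.0581; 0.0581 0.6321]  K=[0.7701 0.0173; -0.0055 0.6023]  nu=[0.0747, -1.2734]  x^+=[-3.2254, -2.0762]  P^+=[0.1313 0.0081; 0.0081 0.1503]
step 3: x^-=[-3.3978, -2.8918]  P^-=[0.5542 0.0444; 0.0444 0.3279]  S=[0.7225 0.0645; 0.0645 0.5810]  K=[0.7640 0.0203; 0.0019 0.5664]  nu=[0.1400, 5.3838]  x^+=[-3.1815, 0.1577]  P^+=[0.1303 0.0088; 0.0088 0.1413]
step 4: x^-=[-3.6824, -0.6027]  P^-=[0.5524 0.0463; 0.0463 0.3189]  S=[0.7207 0.0665; 0.0665 0.5722]  K=[0.7633 0.0212; 0.0038 0.5593]  nu=[7.1503, 2.2832]  x^+=[1.8237, 0.7017]  P^+=[0.1301 0.0090; 0.0090 0.1396]
step 5: x^-=[1.9919, 1.1534]  P^-=[0.5521 0.0468; 0.0468 0.3172]  S=[0.7204 0.0670; 0.0670 0.5705]  K=[0.7631 0.0215; 0.0043 0.5579]  nu=[-4.7789, -2.5432]  x^+=[-1.7096, -0.2860]  P^+=[0.1301 0.0091; 0.0091 0.1393]

innov = [-4.7789, -2.5432]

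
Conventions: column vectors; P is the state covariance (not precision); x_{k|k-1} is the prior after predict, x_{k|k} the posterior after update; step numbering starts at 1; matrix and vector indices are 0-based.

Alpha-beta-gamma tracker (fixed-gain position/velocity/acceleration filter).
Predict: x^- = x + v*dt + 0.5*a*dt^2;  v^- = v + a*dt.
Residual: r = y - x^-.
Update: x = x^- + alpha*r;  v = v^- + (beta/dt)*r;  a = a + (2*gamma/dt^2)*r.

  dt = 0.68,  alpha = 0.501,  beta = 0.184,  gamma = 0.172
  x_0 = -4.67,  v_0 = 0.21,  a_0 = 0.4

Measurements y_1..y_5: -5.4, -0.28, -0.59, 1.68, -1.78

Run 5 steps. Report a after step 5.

step 1: x_pred=-4.4347  r=-0.9653  x^+=-4.9183  v^+=0.2208  a^+=-0.3181
step 2: x_pred=-4.8417  r=4.5617  x^+=-2.5563  v^+=1.2388  a^+=3.0756
step 3: x_pred=-1.0028  r=0.4128  x^+=-0.7960  v^+=3.4419  a^+=3.3827
step 4: x_pred=2.3266  r=-0.6466  x^+=2.0026  v^+=5.5672  a^+=2.9017
step 5: x_pred=6.4592  r=-8.2392  x^+=2.3314  v^+=5.3109  a^+=-3.2278

a_post = -3.2278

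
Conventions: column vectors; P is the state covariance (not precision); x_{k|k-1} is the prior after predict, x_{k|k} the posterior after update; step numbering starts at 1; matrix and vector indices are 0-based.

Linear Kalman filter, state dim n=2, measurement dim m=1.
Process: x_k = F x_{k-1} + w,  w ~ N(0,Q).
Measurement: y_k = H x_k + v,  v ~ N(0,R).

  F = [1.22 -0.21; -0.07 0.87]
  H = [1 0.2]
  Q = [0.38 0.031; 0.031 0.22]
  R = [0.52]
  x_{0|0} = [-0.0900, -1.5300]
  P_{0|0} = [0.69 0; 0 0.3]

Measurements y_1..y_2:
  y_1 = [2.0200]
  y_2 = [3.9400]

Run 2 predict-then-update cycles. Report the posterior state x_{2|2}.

step 1: x^-=[0.2115, -1.3248]  P^-=[1.4202 -0.0827; -0.0827 0.4505]  S=[1.9251]  K=[0.7291; 0.0038]  nu=[2.0735]  x^+=[1.7233, -1.3169]  P^+=[0.3968 -0.0881; -0.0881 0.4504]
step 2: x^-=[2.3790, -1.2663]  P^-=[1.0356 -0.1800; -0.1800 0.5736]  S=[1.5065]  K=[0.6635; -0.0433]  nu=[1.8143]  x^+=[3.5827, -1.3449]  P^+=[0.3724 -0.1367; -0.1367 0.5708]

x_post = [3.5827, -1.3449]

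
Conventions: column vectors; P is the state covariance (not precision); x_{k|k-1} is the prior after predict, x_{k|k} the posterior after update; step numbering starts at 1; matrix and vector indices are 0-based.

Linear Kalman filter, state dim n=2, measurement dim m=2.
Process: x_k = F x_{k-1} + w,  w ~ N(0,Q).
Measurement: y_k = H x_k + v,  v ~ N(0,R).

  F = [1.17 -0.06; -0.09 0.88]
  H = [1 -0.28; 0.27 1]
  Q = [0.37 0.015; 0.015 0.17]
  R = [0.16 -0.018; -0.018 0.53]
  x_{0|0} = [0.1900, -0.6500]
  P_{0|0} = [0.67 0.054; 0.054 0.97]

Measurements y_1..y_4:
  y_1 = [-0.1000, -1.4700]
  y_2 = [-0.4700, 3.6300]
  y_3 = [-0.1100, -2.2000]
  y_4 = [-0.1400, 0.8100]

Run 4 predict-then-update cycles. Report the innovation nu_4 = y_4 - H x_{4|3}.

step 1: x^-=[0.2613, -0.5891]  P^-=[1.2831 -0.0509; -0.0509 0.9180]  S=[1.5435 0.0243; 0.0243 1.5141]  K=[0.8376 0.1817; -0.2090 0.6006]  nu=[-0.5262, -0.9515]  x^+=[-0.3524, -1.0506]  P^+=[0.1427 0.0427; 0.0427 0.3106]
step 2: x^-=[-0.3493, -0.8928]  P^-=[0.5605 0.0278; 0.0278 0.4049]  S=[0.7367 0.0456; 0.0456 0.9907]  K=[0.7412 0.1466; -0.1424 0.4228]  nu=[-0.3707, 4.6171]  x^+=[0.0530, 1.1121]  P^+=[0.1246 0.0307; 0.0307 0.2183]
step 3: x^-=[-0.0047, 0.9739]  P^-=[0.5370 0.0222; 0.0222 0.3352]  S=[0.7108 0.0536; 0.0536 0.9163]  K=[0.7362 0.1393; -0.1295 0.3799]  nu=[0.1674, -3.1726]  x^+=[-0.3236, -0.2532]  P^+=[0.1230 0.0274; 0.0274 0.1963]
step 4: x^-=[-0.3634, -0.1937]  P^-=[0.5352 0.0201; 0.0201 0.3187]  S=[0.7089 0.0558; 0.0558 0.8985]  K=[0.7362 0.1374; -0.1266 0.3686]  nu=[0.1691, 1.1018]  x^+=[-0.0875, 0.1910]  P^+=[0.1227 0.0264; 0.0264 0.1905]

innov = [0.1691, 1.1018]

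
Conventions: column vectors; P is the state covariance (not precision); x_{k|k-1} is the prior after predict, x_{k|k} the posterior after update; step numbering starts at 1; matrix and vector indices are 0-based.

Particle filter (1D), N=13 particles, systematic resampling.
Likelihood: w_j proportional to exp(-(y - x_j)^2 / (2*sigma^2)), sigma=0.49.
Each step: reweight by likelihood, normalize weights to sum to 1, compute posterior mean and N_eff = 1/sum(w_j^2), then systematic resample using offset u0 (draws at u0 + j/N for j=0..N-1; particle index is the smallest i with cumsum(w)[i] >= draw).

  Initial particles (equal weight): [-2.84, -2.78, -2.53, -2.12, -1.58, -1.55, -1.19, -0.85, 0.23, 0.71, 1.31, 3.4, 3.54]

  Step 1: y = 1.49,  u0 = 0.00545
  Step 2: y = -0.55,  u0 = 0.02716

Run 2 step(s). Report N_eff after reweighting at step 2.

step 1: w=[0.0000, 0.0000, 0.0000, 0.0000, 0.0000, 0.0000, 0.0000, 0.0000, 0.0292, 0.2247, 0.7456, 0.0004, 0.0001]  mean=1.1447  Neff=1.6469  idx=[8, 9, 9, 9, 10, 10, 10, 10, 10, 10, 10, 10, 10]
step 2: w=[0.7071, 0.0920, 0.0920, 0.0920, 0.0019, 0.0019, 0.0019, 0.0019, 0.0019, 0.0019, 0.0019, 0.0019, 0.0019]  mean=0.3807  Neff=1.9031  idx=[0, 0, 0, 0, 0, 0, 0, 0, 0, 1, 1, 2, 3]

N_eff = 1.9031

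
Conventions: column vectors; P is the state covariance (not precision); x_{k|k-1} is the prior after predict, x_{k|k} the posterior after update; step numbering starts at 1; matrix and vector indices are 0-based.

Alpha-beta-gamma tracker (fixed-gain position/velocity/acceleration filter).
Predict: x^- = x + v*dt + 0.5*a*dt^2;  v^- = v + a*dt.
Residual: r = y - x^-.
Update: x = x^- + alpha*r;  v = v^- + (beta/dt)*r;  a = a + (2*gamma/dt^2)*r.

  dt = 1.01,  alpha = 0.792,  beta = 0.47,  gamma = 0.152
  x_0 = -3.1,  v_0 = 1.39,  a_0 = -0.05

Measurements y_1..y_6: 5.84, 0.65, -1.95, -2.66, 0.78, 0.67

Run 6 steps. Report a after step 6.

step 1: x_pred=-1.7216  r=7.5616  x^+=4.2672  v^+=4.8583  a^+=2.2034
step 2: x_pred=10.2979  r=-9.6479  x^+=2.6568  v^+=2.5941  a^+=-0.6717
step 3: x_pred=4.9342  r=-6.8842  x^+=-0.5181  v^+=-1.2879  a^+=-2.7233
step 4: x_pred=-3.2079  r=0.5479  x^+=-2.7740  v^+=-3.7835  a^+=-2.5600
step 5: x_pred=-7.9010  r=8.6810  x^+=-1.0256  v^+=-2.3294  a^+=0.0270
step 6: x_pred=-3.3646  r=4.0346  x^+=-0.1692  v^+=-0.4247  a^+=1.2293

a_post = 1.2293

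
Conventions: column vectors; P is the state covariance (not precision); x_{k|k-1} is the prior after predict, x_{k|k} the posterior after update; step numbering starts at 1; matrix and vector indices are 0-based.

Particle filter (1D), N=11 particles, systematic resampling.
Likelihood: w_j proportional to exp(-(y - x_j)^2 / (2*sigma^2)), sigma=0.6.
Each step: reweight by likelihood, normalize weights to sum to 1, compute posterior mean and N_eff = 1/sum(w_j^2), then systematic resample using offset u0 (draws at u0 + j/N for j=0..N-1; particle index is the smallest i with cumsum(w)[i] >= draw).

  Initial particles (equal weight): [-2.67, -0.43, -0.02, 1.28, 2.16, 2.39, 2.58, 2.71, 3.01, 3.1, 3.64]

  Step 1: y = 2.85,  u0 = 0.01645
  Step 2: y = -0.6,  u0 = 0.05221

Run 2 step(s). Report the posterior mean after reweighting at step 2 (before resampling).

step 1: w=[0.0000, 0.0000, 0.0000, 0.0060, 0.0943, 0.1362, 0.1651, 0.1778, 0.1763, 0.1675, 0.0768]  mean=2.7742  Neff=6.6050  idx=[4, 5, 5, 6, 6, 7, 7, 8, 8, 9, 10]
step 2: w=[0.7133, 0.1137, 0.1137, 0.0223, 0.0223, 0.0069, 0.0069, 0.0004, 0.0004, 0.0002, 0.0000]  mean=2.2394  Neff=1.8665  idx=[0, 0, 0, 0, 0, 0, 0, 0, 1, 2, 3]

post_mean = 2.2394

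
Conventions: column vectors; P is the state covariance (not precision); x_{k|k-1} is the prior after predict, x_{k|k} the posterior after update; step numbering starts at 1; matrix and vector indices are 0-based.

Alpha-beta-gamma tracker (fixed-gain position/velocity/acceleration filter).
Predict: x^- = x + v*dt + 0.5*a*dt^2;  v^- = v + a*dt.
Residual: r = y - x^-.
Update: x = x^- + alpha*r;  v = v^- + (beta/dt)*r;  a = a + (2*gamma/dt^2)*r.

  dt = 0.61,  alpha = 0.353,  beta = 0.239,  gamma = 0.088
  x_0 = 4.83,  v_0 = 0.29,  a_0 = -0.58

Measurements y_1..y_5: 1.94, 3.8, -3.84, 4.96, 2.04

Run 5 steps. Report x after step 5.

x_post = -1.4157

step 1: x_pred=4.8990  r=-2.9590  x^+=3.8545  v^+=-1.2231  a^+=-1.9796
step 2: x_pred=2.7401  r=1.0599  x^+=3.1142  v^+=-2.0154  a^+=-1.4782
step 3: x_pred=1.6098  r=-5.4498  x^+=-0.3140  v^+=-5.0524  a^+=-4.0559
step 4: x_pred=-4.1505  r=9.1105  x^+=-0.9345  v^+=-3.9569  a^+=0.2533
step 5: x_pred=-3.3011  r=5.3411  x^+=-1.4157  v^+=-1.7098  a^+=2.7796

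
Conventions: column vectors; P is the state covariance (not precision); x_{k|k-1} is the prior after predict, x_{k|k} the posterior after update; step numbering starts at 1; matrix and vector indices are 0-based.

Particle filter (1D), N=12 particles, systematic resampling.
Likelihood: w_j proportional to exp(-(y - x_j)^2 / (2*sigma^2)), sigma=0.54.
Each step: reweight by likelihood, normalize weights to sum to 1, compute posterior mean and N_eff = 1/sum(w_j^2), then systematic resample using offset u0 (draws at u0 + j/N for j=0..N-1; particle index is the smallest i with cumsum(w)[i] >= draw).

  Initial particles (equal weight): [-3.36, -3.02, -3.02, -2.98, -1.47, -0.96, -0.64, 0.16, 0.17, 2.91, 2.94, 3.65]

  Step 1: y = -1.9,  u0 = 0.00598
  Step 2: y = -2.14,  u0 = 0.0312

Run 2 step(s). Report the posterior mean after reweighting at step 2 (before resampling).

post_mean = -1.8126

step 1: w=[0.0184, 0.0826, 0.0826, 0.0960, 0.5169, 0.1560, 0.0466, 0.0005, 0.0005, 0.0000, 0.0000, 0.0000]  mean=-1.7859  Neff=3.1561  idx=[0, 1, 2, 3, 4, 4, 4, 4, 4, 4, 5, 5]
step 2: w=[0.0201, 0.0685, 0.0685, 0.0771, 0.1197, 0.1197, 0.1197, 0.1197, 0.1197, 0.1197, 0.0237, 0.0237]  mean=-1.8126  Neff=9.7231  idx=[1, 2, 3, 4, 5, 5, 6, 7, 7, 8, 9, 9]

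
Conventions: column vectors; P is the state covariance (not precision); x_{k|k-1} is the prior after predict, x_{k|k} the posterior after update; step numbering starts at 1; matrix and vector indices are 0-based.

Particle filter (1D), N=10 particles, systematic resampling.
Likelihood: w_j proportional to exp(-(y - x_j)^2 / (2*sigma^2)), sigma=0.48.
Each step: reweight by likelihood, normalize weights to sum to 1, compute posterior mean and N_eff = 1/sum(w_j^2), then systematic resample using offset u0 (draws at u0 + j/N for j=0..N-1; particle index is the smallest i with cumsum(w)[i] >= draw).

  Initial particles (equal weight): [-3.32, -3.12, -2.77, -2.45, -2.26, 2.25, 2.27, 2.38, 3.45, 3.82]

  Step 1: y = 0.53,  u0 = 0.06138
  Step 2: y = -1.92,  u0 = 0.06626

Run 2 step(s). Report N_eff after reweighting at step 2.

step 1: w=[0.0000, 0.0000, 0.0000, 0.0000, 0.0000, 0.4493, 0.3866, 0.1641, 0.0000, 0.0000]  mean=2.2790  Neff=2.6438  idx=[5, 5, 5, 5, 6, 6, 6, 6, 7, 7]
step 2: w=[0.1436, 0.1436, 0.1436, 0.1436, 0.0999, 0.0999, 0.0999, 0.0999, 0.0132, 0.0132]  mean=2.2614  Neff=8.1520  idx=[0, 1, 1, 2, 3, 3, 4, 5, 6, 7]

N_eff = 8.1520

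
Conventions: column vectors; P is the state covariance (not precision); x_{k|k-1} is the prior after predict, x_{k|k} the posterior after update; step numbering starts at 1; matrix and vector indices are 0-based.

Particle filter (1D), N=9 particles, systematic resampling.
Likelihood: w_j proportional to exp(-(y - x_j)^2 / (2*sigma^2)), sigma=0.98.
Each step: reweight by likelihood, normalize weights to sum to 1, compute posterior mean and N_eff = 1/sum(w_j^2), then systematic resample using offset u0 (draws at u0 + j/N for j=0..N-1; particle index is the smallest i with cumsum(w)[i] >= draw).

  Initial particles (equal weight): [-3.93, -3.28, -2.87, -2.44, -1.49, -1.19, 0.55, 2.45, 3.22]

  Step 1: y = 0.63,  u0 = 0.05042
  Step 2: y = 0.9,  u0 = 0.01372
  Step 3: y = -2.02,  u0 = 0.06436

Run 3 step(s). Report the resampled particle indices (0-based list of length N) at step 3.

step 1: w=[0.0000, 0.0002, 0.0011, 0.0050, 0.0647, 0.1197, 0.6692, 0.1197, 0.0204]  mean=0.4720  Neff=2.0788  idx=[4, 5, 6, 6, 6, 6, 6, 6, 7]
step 2: w=[0.0084, 0.0170, 0.1546, 0.1546, 0.1546, 0.1546, 0.1546, 0.1546, 0.0472]  mean=0.5929  Neff=6.8518  idx=[1, 2, 3, 4, 4, 5, 6, 6, 7]
step 3: w=[0.7312, 0.0336, 0.0336, 0.0336, 0.0336, 0.0336, 0.0336, 0.0336, 0.0336]  mean=-0.7222  Neff=1.8395  idx=[0, 0, 0, 0, 0, 0, 0, 4, 7]

resampled_idx = [0, 0, 0, 0, 0, 0, 0, 4, 7]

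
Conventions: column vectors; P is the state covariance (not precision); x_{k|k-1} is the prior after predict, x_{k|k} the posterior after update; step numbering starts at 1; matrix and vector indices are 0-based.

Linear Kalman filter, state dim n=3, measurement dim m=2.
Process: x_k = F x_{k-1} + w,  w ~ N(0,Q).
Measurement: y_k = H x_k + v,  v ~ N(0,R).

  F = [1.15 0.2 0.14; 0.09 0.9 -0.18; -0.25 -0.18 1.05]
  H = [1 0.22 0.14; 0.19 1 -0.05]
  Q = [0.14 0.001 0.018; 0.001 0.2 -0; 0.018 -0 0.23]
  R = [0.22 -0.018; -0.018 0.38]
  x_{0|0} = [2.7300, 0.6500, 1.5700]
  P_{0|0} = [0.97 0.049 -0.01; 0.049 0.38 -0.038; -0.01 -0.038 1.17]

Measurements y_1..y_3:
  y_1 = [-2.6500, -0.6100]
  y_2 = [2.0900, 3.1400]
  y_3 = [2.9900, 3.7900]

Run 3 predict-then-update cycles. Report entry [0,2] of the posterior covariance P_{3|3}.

step 1: x^-=[3.4893, 0.5481, 0.8490]  P^-=[1.4781 0.1904 -0.1339; 0.1904 0.5741 -0.3549; -0.1339 -0.3549 1.6169]  S=[1.7821 0.5336; 0.5336 1.1219]  K=[0.8336 0.0296; -0.0207 0.5697; 0.1529 -0.4838]  nu=[-6.3787, -1.7786]  x^+=[-1.8806, -0.3330, 0.7340]  P^+=[0.2125 -0.0508 -0.1323; -0.0508 0.2219 -0.0919; -0.1323 -0.0919 1.3916]
step 2: x^-=[-2.1265, -0.6011, 1.3008]  P^-=[0.3862 -0.0081 -0.0055; -0.0081 0.4524 -0.3997; -0.0055 -0.3997 1.8843]  S=[0.6352 0.0818; 0.0818 0.8880]  K=[0.6015 0.0184; -0.0127 0.5314; 0.3440 -0.5891]  nu=[4.1666, 4.2102]  x^+=[0.4571, 1.5833, 0.2537]  P^+=[0.1542 -0.0381 -0.0989; -0.0381 0.2027 -0.1346; -0.0989 -0.1346 1.5341]
step 3: x^-=[0.8778, 1.4204, -0.1329]  P^-=[0.3252 -0.0182 0.0609; -0.0182 0.4557 -0.4624; 0.0609 -0.4624 2.0369]  S=[0.5878 0.0497; 0.0497 0.8907]  K=[0.5598 0.0142; -0.0158 0.5346; 0.4704 -0.6467]  nu=[1.8183, 2.1962]  x^+=[1.9270, 2.5657, -0.6979]  P^+=[0.1401 -0.0347 -0.0680; -0.0347 0.2019 -0.1631; -0.0680 -0.1631 1.5646]

P_post[0,2] = -0.0680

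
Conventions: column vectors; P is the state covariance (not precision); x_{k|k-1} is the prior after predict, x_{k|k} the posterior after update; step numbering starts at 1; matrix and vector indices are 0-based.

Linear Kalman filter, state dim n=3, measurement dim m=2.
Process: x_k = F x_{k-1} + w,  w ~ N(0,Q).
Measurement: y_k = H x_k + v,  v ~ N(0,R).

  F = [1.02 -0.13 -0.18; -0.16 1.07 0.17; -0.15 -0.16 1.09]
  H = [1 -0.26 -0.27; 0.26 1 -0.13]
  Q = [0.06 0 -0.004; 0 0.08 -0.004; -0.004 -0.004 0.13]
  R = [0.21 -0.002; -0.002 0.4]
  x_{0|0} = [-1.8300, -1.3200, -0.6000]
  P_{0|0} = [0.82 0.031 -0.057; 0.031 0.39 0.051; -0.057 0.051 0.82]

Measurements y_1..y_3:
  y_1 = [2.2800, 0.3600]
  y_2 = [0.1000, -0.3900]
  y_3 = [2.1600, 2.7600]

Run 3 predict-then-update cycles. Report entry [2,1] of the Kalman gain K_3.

K[2,1] = -0.0743

step 1: x^-=[-1.5870, -1.2216, -0.1683]  P^-=[0.9614 -0.2012 -0.3574; -0.2012 0.5822 0.1662; -0.3574 0.1662 1.1350]  S=[1.6144 -0.0189; -0.0189 0.9428]  K=[0.6890 0.1148; -0.2399 0.5344; -0.4390 -0.0876]  nu=[3.5039, 1.9723]  x^+=[1.0537, -1.0083, -1.8792]  P^+=[0.1855 0.0143 0.1383; 0.0143 0.2152 0.0362; 0.1383 0.0362 0.8182]
step 2: x^-=[1.5441, -1.5669, -2.0450]  P^-=[0.2303 -0.0492 -0.0371; -0.0492 0.3556 0.1269; -0.0371 0.1269 1.0545]  S=[0.6046 -0.0660; -0.0660 0.7329]  K=[0.4251 0.0594; -0.2447 0.4232; -0.5956 -0.0806]  nu=[-2.4037, 0.5096]  x^+=[0.5527, -0.7630, -0.6545]  P^+=[0.1218 0.0062 0.1149; 0.0062 0.1745 0.0485; 0.1149 0.0485 0.8416]
step 3: x^-=[0.7807, -1.0161, -0.6742]  P^-=[0.1753 -0.0502 -0.0596; -0.0502 0.3164 0.1564; -0.0596 0.1564 1.0830]  S=[0.5659 -0.0725; -0.0725 0.6839]  K=[0.3669 0.0435; -0.2592 0.3864; -0.7034 -0.0743]  nu=[0.9331, 3.4854]  x^+=[1.2747, 0.0890, -1.5896]  P^+=[0.1002 0.0016 0.0845; 0.0016 0.1618 0.0546; 0.0845 0.0546 0.8068]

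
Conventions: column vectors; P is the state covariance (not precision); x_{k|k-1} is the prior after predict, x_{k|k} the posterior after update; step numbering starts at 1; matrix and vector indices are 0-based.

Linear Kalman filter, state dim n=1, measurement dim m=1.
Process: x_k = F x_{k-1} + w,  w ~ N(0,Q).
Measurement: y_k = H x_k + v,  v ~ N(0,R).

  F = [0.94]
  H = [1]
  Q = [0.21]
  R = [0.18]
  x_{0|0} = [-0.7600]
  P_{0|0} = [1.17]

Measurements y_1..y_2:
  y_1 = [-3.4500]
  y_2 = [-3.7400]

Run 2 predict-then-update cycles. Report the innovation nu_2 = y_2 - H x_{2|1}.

step 1: x^-=[-0.7144]  P^-=[1.2438]  S=[1.4238]  K=[0.8736]  nu=[-2.7356]  x^+=[-3.1042]  P^+=[0.1572]
step 2: x^-=[-2.9179]  P^-=[0.3489]  S=[0.5289]  K=[0.6597]  nu=[-0.8221]  x^+=[-3.4602]  P^+=[0.1187]

innov = [-0.8221]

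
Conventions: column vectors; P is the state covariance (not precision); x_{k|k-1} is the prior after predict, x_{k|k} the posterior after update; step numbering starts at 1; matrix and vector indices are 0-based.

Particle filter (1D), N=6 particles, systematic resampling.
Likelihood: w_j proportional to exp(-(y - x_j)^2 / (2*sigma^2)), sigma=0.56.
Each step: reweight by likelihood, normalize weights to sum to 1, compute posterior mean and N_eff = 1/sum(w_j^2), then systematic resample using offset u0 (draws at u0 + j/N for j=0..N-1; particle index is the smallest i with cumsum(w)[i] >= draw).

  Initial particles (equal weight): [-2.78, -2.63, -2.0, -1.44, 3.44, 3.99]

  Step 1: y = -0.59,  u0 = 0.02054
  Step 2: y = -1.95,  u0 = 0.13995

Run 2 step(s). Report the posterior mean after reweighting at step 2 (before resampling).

post_mean = -1.5698

step 1: w=[0.0013, 0.0036, 0.1168, 0.8783, 0.0000, 0.0000]  mean=-1.5115  Neff=1.2739  idx=[2, 3, 3, 3, 3, 3]
step 2: w=[0.2317, 0.1537, 0.1537, 0.1537, 0.1537, 0.1537]  mean=-1.5698  Neff=5.8227  idx=[0, 1, 2, 3, 4, 5]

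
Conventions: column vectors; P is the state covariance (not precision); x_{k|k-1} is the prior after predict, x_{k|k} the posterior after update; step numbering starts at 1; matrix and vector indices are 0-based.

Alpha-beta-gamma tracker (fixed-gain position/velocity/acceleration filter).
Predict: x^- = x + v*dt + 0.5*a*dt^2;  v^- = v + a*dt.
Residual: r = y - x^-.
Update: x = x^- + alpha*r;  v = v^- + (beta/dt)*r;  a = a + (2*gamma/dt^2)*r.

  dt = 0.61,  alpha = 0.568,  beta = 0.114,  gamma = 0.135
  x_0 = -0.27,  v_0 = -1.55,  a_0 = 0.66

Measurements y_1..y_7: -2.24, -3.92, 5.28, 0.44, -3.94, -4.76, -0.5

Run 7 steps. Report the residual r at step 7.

resid = 0.5239

step 1: x_pred=-1.0927  r=-1.1473  x^+=-1.7444  v^+=-1.3618  a^+=-0.1725
step 2: x_pred=-2.6072  r=-1.3128  x^+=-3.3529  v^+=-1.7124  a^+=-1.1251
step 3: x_pred=-4.6067  r=9.8867  x^+=1.0089  v^+=-0.5510  a^+=6.0488
step 4: x_pred=1.7982  r=-1.3582  x^+=1.0267  v^+=2.8850  a^+=5.0633
step 5: x_pred=3.7286  r=-7.6686  x^+=-0.6272  v^+=4.5404  a^+=-0.5011
step 6: x_pred=2.0493  r=-6.8093  x^+=-1.8184  v^+=2.9622  a^+=-5.4420
step 7: x_pred=-1.0239  r=0.5239  x^+=-0.7263  v^+=-0.2595  a^+=-5.0618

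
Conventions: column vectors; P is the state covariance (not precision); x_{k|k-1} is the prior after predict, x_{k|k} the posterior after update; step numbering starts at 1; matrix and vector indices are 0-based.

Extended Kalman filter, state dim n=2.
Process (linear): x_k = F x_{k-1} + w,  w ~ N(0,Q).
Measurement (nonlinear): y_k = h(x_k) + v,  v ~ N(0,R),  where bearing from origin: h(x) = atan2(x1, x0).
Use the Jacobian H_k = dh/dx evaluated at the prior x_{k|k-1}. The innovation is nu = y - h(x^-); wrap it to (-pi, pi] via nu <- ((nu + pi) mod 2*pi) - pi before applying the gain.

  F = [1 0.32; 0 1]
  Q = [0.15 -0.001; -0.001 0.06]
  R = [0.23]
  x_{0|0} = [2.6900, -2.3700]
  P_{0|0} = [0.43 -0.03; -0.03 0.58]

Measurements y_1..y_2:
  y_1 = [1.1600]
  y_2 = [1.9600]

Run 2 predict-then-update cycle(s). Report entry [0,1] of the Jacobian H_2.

step 1: x^-=[1.9316, -2.3700]  P^-=[0.6202 0.1546; 0.1546 0.6400]  H_jac=[0.2535 0.2066]  S=[0.3134]  K=[0.6037; 0.5471]  nu=[2.0470]  x^+=[3.1673, -1.2502]  P^+=[0.5060 0.0511; 0.0511 0.5462]
step 2: x^-=[2.7672, -1.2502]  P^-=[0.7446 0.2249; 0.2249 0.6062]  H_jac=[0.1356 0.3001]  S=[0.3166]  K=[0.5321; 0.6710]  nu=[2.3843]  x^+=[4.0359, 0.3496]  P^+=[0.6550 0.1119; 0.1119 0.4637]

H_jac[0,1] = 0.3001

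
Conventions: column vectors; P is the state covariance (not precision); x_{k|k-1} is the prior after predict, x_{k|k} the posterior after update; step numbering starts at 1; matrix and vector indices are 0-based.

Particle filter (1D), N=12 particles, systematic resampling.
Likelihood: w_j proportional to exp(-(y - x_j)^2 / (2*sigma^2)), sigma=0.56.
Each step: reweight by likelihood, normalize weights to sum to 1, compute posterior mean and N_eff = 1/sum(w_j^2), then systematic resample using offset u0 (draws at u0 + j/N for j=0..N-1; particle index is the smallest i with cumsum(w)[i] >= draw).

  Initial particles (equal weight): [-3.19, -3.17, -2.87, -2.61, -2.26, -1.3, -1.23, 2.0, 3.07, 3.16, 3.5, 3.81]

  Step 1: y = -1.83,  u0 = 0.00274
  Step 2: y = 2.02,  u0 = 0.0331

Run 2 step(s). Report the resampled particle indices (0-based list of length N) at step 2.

step 1: w=[0.0200, 0.0218, 0.0682, 0.1450, 0.2849, 0.2445, 0.2155, 0.0000, 0.0000, 0.0000, 0.0000, 0.0000]  mean=-1.9342  Neff=4.6742  idx=[0, 2, 3, 3, 4, 4, 4, 5, 5, 5, 6, 6]
step 2: w=[0.0000, 0.0000, 0.0000, 0.0000, 0.0000, 0.0000, 0.0000, 0.1396, 0.1396, 0.1396, 0.2906, 0.2906]  mean=-1.2593  Neff=4.3982  idx=[7, 7, 8, 9, 9, 10, 10, 10, 10, 11, 11, 11]

resampled_idx = [7, 7, 8, 9, 9, 10, 10, 10, 10, 11, 11, 11]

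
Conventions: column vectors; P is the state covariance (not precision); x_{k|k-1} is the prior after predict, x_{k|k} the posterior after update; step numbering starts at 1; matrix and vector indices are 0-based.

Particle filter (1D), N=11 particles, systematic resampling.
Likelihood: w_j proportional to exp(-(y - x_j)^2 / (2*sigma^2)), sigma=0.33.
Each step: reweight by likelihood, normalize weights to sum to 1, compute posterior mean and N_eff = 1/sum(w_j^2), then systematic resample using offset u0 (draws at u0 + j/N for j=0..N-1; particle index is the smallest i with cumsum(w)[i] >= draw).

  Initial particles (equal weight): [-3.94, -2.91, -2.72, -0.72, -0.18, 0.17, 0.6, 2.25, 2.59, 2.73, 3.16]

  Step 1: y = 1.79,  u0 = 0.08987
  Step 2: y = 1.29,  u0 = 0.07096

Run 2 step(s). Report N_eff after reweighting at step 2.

N_eff = 9.0681

step 1: w=[0.0000, 0.0000, 0.0000, 0.0000, 0.0000, 0.0000, 0.0033, 0.8403, 0.1175, 0.0384, 0.0004]  mean=2.3032  Neff=1.3862  idx=[7, 7, 7, 7, 7, 7, 7, 7, 7, 8, 9]
step 2: w=[0.1107, 0.1107, 0.1107, 0.1107, 0.1107, 0.1107, 0.1107, 0.1107, 0.1107, 0.0033, 0.0006]  mean=2.2514  Neff=9.0681  idx=[0, 1, 2, 3, 3, 4, 5, 6, 7, 8, 8]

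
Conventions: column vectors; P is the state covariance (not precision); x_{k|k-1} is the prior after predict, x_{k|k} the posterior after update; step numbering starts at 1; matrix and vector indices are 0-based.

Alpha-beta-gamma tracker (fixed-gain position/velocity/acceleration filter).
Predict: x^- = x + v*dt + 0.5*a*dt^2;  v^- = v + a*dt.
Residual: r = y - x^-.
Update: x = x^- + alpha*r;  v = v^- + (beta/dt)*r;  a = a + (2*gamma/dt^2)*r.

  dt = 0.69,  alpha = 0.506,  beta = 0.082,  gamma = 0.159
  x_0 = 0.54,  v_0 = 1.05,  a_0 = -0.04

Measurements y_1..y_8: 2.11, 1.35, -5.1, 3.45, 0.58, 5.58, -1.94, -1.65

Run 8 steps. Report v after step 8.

step 1: x_pred=1.2550  r=0.8550  x^+=1.6876  v^+=1.1240  a^+=0.5311
step 2: x_pred=2.5896  r=-1.2396  x^+=1.9624  v^+=1.3431  a^+=-0.2969
step 3: x_pred=2.8185  r=-7.9185  x^+=-1.1883  v^+=0.1973  a^+=-5.5858
step 4: x_pred=-2.3819  r=5.8319  x^+=0.5691  v^+=-2.9639  a^+=-1.6906
step 5: x_pred=-1.8785  r=2.4585  x^+=-0.6345  v^+=-3.8382  a^+=-0.0485
step 6: x_pred=-3.2944  r=8.8744  x^+=1.1960  v^+=-2.8170  a^+=5.8790
step 7: x_pred=0.6518  r=-2.5918  x^+=-0.6597  v^+=0.9314  a^+=4.1479
step 8: x_pred=0.9704  r=-2.6204  x^+=-0.3555  v^+=3.4820  a^+=2.3976

v_post = 3.4820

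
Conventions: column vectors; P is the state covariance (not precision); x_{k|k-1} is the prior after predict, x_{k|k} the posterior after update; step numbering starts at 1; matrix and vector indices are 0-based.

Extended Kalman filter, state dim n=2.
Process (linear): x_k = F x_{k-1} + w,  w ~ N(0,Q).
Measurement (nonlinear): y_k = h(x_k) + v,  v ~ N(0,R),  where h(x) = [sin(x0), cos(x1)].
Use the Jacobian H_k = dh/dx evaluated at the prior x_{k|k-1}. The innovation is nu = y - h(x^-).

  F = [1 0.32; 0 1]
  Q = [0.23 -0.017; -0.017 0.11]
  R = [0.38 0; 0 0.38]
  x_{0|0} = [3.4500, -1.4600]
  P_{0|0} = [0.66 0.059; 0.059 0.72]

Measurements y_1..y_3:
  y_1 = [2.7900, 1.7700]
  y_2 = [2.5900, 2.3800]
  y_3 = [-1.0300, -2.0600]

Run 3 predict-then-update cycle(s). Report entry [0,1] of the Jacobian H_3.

H_jac[0,1] = 0.0000

step 1: x^-=[2.9828, -1.4600]  P^-=[1.0015 0.2724; 0.2724 0.8300]  H_jac=[-0.9874 0.0000; 0.0000 0.9939]  S=[1.3564 -0.2673; -0.2673 1.1999]  K=[-0.7160 0.0661; -0.0657 0.6729]  nu=[2.6319, 1.6594]  x^+=[1.2081, -0.5163]  P^+=[0.2755 0.0253; 0.0253 0.2573]
step 2: x^-=[1.0429, -0.5163]  P^-=[0.5481 0.0906; 0.0906 0.3673]  H_jac=[0.5037 0.0000; 0.0000 0.4937]  S=[0.5191 0.0225; 0.0225 0.4695]  K=[0.5288 0.0699; 0.0713 0.3827]  nu=[1.7261, 1.5103]  x^+=[2.0613, 0.1849]  P^+=[0.3989 0.0538; 0.0538 0.2946]
step 3: x^-=[2.1205, 0.1849]  P^-=[0.6935 0.1311; 0.1311 0.4046]  H_jac=[-0.5224 0.0000; 0.0000 -0.1838]  S=[0.5693 0.0126; 0.0126 0.3937]  K=[-0.6355 -0.0409; -0.1162 -0.1852]  nu=[-1.8827, -3.0430]  x^+=[3.4414, 0.9673]  P^+=[0.4623 0.0845; 0.0845 0.3829]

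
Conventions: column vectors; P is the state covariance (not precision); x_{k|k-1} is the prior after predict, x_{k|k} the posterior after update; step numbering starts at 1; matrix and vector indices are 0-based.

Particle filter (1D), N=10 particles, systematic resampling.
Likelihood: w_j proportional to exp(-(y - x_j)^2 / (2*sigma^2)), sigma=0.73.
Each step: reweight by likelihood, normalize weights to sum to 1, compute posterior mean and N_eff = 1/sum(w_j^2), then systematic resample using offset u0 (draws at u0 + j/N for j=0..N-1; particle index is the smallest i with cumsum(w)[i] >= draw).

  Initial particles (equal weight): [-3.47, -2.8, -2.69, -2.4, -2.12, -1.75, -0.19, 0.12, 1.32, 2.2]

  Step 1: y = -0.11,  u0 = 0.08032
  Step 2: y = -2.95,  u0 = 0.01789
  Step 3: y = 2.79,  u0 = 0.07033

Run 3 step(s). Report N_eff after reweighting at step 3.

N_eff = 5.6177

step 1: w=[0.0000, 0.0005, 0.0009, 0.0033, 0.0102, 0.0362, 0.4493, 0.4301, 0.0664, 0.0030]  mean=-0.0363  Neff=2.5461  idx=[6, 6, 6, 6, 6, 7, 7, 7, 7, 8]
step 2: w=[0.1744, 0.1744, 0.1744, 0.1744, 0.1744, 0.0320, 0.0320, 0.0320, 0.0320, 0.0000]  mean=-0.1503  Neff=6.4031  idx=[0, 0, 1, 1, 2, 2, 3, 4, 4, 6]
step 3: w=[0.0706, 0.0706, 0.0706, 0.0706, 0.0706, 0.0706, 0.0706, 0.0706, 0.0706, 0.3650]  mean=-0.0769  Neff=5.6177  idx=[0, 2, 3, 5, 6, 8, 9, 9, 9, 9]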